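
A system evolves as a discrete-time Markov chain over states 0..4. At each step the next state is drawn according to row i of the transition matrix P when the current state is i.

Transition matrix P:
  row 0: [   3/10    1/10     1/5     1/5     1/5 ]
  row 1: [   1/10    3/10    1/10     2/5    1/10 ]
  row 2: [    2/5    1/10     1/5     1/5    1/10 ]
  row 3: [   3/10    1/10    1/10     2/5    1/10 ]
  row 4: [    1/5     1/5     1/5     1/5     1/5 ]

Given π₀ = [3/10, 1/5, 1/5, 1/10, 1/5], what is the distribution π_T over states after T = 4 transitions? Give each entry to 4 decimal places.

t=0: π = [0.3000, 0.2000, 0.2000, 0.1000, 0.2000]
t=1: π = [0.2600, 0.1600, 0.1700, 0.2600, 0.1500]
t=2: π = [0.2700, 0.1470, 0.1580, 0.2840, 0.1410]
t=3: π = [0.2723, 0.1435, 0.1569, 0.2862, 0.1411]
t=4: π = [0.2729, 0.1428, 0.1570, 0.2859, 0.1413]

π = [0.2729, 0.1428, 0.1570, 0.2859, 0.1413]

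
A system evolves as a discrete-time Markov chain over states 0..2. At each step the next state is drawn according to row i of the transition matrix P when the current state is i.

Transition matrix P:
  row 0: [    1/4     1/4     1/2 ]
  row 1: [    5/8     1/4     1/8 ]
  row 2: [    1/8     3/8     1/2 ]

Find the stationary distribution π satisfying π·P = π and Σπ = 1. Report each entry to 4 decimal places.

π = [0.3134, 0.2985, 0.3881]

Balance equations π_j = Σ_i π_i·P[i][j]:
  π_0 = 1/4·π_0 + 5/8·π_1 + 1/8·π_2
  π_1 = 1/4·π_0 + 1/4·π_1 + 3/8·π_2
  normalize: π_0 + π_1 + π_2 = 1
Solving the linear system gives exactly π = [21/67, 20/67, 26/67].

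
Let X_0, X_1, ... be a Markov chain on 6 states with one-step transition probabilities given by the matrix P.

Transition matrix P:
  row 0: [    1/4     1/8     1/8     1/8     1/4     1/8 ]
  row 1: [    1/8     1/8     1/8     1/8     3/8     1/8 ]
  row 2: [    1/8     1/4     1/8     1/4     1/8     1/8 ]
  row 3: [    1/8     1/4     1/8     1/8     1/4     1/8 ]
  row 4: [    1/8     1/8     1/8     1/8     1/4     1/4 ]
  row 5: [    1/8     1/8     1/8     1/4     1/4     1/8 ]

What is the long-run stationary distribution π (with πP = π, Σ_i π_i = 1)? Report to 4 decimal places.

π = [0.1429, 0.1607, 0.1250, 0.1602, 0.2545, 0.1568]

Balance equations π_j = Σ_i π_i·P[i][j]:
  π_0 = 1/4·π_0 + 1/8·π_1 + 1/8·π_2 + 1/8·π_3 + 1/8·π_4 + 1/8·π_5
  π_1 = 1/8·π_0 + 1/8·π_1 + 1/4·π_2 + 1/4·π_3 + 1/8·π_4 + 1/8·π_5
  π_2 = 1/8·π_0 + 1/8·π_1 + 1/8·π_2 + 1/8·π_3 + 1/8·π_4 + 1/8·π_5
  π_3 = 1/8·π_0 + 1/8·π_1 + 1/4·π_2 + 1/8·π_3 + 1/8·π_4 + 1/4·π_5
  π_4 = 1/4·π_0 + 3/8·π_1 + 1/8·π_2 + 1/4·π_3 + 1/4·π_4 + 1/4·π_5
  normalize: π_0 + π_1 + π_2 + π_3 + π_4 + π_5 = 1
Solving the linear system gives exactly π = [1/7, 5263/32760, 1/8, 5249/32760, 1042/4095, 5137/32760].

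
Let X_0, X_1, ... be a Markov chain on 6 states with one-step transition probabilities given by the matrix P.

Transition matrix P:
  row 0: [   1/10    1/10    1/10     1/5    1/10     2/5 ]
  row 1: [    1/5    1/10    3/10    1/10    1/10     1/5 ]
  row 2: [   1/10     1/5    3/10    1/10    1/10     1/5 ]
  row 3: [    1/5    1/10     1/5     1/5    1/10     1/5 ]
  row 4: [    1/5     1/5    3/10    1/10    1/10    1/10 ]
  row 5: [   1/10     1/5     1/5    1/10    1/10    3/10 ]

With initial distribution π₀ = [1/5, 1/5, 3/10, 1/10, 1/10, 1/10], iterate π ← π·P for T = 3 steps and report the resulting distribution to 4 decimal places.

t=0: π = [0.2000, 0.2000, 0.3000, 0.1000, 0.1000, 0.1000]
t=1: π = [0.1400, 0.1500, 0.2400, 0.1300, 0.1000, 0.2400]
t=2: π = [0.1380, 0.1580, 0.2350, 0.1270, 0.1000, 0.2420]
t=3: π = [0.1385, 0.1577, 0.2355, 0.1265, 0.1000, 0.2418]

π = [0.1385, 0.1577, 0.2355, 0.1265, 0.1000, 0.2418]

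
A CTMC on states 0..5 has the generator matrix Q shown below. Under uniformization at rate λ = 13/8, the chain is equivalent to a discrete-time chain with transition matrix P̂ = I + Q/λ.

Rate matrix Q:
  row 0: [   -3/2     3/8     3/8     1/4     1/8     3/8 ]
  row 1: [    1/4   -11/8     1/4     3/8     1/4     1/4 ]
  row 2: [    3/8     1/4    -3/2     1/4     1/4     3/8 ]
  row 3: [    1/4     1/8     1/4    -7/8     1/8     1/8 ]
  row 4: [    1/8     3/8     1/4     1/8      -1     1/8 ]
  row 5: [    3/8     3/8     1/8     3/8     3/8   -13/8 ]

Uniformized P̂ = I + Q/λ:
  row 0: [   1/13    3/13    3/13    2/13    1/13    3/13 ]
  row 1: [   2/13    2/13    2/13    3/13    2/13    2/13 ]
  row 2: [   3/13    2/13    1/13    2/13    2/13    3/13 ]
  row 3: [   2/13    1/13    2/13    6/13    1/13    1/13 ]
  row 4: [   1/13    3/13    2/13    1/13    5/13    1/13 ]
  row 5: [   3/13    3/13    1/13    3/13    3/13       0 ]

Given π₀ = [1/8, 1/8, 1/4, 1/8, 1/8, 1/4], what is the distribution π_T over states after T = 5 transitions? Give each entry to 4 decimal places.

t=0: π = [0.1250, 0.1250, 0.2500, 0.1250, 0.1250, 0.2500]
t=1: π = [0.1731, 0.1827, 0.1250, 0.2115, 0.1827, 0.1250]
t=2: π = [0.1457, 0.1746, 0.1479, 0.2286, 0.1760, 0.1272]
t=3: π = [0.1503, 0.1708, 0.1439, 0.2338, 0.1755, 0.1257]
t=4: π = [0.1495, 0.1706, 0.1447, 0.2351, 0.1745, 0.1256]
t=5: π = [0.1497, 0.1703, 0.1446, 0.2356, 0.1742, 0.1256]

π = [0.1497, 0.1703, 0.1446, 0.2356, 0.1742, 0.1256]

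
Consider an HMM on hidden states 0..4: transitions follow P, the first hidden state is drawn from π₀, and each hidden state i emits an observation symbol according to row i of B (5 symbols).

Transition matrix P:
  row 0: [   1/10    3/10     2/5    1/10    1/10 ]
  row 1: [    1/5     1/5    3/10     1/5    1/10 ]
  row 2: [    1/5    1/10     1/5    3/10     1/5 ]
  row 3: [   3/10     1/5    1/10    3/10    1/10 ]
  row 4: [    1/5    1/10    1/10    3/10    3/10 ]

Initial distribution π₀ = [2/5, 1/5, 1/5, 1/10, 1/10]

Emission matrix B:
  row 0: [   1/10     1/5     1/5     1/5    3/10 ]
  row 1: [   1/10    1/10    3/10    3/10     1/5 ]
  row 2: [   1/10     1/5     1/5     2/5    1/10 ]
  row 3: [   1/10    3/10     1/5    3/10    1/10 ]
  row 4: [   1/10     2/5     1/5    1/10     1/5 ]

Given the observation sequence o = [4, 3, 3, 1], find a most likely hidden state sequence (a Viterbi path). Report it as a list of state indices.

path = [0, 2, 3, 3]

t=0: δ = [1.200e-01, 4.000e-02, 2.000e-02, 1.000e-02, 2.000e-02]  (obs o_0=4)
t=1: δ = [2.400e-03, 1.080e-02, 1.920e-02, 3.600e-03, 1.200e-03]  ψ = [0, 0, 0, 0, 0]  (obs o_1=3)
t=2: δ = [7.680e-04, 6.480e-04, 1.536e-03, 1.728e-03, 3.840e-04]  ψ = [2, 1, 2, 2, 2]  (obs o_2=3)
t=3: δ = [1.037e-04, 3.456e-05, 6.144e-05, 1.555e-04, 1.229e-04]  ψ = [3, 3, 0, 3, 2]  (obs o_3=1)
backtrack: best end state = 3; path = [0, 2, 3, 3]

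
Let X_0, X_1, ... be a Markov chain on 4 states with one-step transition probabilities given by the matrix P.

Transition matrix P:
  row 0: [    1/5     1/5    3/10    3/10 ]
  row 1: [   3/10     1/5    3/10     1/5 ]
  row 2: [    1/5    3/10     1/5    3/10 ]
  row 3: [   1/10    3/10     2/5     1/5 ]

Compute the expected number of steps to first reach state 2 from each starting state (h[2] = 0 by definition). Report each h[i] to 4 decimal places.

h = [3.0748, 3.1025, 0.0000, 2.7978]

First-step conditioning: h[2] = 0; for i ≠ 2, h[i] = 1 + Σ_k P[i][k]·h[k].
  h[0] = 1 + 1/5·h[0] + 1/5·h[1] + 3/10·h[3]
  h[1] = 1 + 3/10·h[0] + 1/5·h[1] + 1/5·h[3]
  h[3] = 1 + 1/10·h[0] + 3/10·h[1] + 1/5·h[3]
Solving the 3×3 linear system over states ≠ 2 gives exactly h = [1110/361, 1120/361, 0, 1010/361] (h[2] = 0 is the target).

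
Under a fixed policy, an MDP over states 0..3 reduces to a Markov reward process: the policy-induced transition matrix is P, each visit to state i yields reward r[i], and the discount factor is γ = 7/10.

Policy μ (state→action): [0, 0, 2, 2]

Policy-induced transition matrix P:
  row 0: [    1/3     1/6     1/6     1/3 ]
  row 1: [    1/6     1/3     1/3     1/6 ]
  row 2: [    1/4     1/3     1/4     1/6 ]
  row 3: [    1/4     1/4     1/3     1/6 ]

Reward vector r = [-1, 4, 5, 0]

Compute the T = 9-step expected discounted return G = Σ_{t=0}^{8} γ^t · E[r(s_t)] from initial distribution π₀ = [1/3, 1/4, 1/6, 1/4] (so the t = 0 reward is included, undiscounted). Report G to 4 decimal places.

G = 6.2485

t=0: π = [0.3333, 0.2500, 0.1667, 0.2500], E[r] = 1.5000, γ^t·E[r] = 1.500000, running G = 1.500000
t=1: π = [0.2569, 0.2569, 0.2639, 0.2222], E[r] = 2.0903, γ^t·E[r] = 1.463194, running G = 2.963194
t=2: π = [0.2500, 0.2720, 0.2685, 0.2095], E[r] = 2.1806, γ^t·E[r] = 1.068472, running G = 4.031667
t=3: π = [0.2482, 0.2742, 0.2693, 0.2083], E[r] = 2.1951, γ^t·E[r] = 0.752926, running G = 4.784593
t=4: π = [0.2478, 0.2746, 0.2695, 0.2080], E[r] = 2.1983, γ^t·E[r] = 0.527805, running G = 5.312397
t=5: π = [0.2478, 0.2747, 0.2696, 0.2080], E[r] = 2.1988, γ^t·E[r] = 0.369559, running G = 5.681956
t=6: π = [0.2478, 0.2747, 0.2696, 0.2080], E[r] = 2.1989, γ^t·E[r] = 0.258704, running G = 5.940660
t=7: π = [0.2478, 0.2747, 0.2696, 0.2080], E[r] = 2.1990, γ^t·E[r] = 0.181094, running G = 6.121755
t=8: π = [0.2478, 0.2747, 0.2696, 0.2080], E[r] = 2.1990, γ^t·E[r] = 0.126766, running G = 6.248521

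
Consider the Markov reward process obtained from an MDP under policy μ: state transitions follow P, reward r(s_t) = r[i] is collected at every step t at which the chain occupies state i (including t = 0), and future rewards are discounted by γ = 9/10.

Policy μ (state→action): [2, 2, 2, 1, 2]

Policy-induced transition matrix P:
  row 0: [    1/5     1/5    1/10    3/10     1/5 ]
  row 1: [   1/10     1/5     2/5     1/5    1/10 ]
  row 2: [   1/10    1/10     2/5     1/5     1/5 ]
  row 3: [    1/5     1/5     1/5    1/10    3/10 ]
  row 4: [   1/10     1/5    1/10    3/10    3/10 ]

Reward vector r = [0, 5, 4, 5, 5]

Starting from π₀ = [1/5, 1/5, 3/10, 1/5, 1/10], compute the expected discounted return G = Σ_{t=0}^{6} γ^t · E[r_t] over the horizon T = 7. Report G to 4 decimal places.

t=0: π = [0.2000, 0.2000, 0.3000, 0.2000, 0.1000], E[r] = 3.7000, γ^t·E[r] = 3.700000, running G = 3.700000
t=1: π = [0.1400, 0.1700, 0.2700, 0.2100, 0.2100], E[r] = 4.0300, γ^t·E[r] = 3.627000, running G = 7.327000
t=2: π = [0.1350, 0.1730, 0.2530, 0.2140, 0.2250], E[r] = 4.0720, γ^t·E[r] = 3.298320, running G = 10.625320
t=3: π = [0.1349, 0.1747, 0.2492, 0.2146, 0.2266], E[r] = 4.0763, γ^t·E[r] = 2.971623, running G = 13.596943
t=4: π = [0.1350, 0.1751, 0.2486, 0.2147, 0.2267], E[r] = 4.0766, γ^t·E[r] = 2.674670, running G = 16.271613
t=5: π = [0.1350, 0.1751, 0.2486, 0.2147, 0.2266], E[r] = 4.0766, γ^t·E[r] = 2.407190, running G = 18.678803
t=6: π = [0.1350, 0.1751, 0.2486, 0.2147, 0.2266], E[r] = 4.0766, γ^t·E[r] = 2.166466, running G = 20.845269

G = 20.8453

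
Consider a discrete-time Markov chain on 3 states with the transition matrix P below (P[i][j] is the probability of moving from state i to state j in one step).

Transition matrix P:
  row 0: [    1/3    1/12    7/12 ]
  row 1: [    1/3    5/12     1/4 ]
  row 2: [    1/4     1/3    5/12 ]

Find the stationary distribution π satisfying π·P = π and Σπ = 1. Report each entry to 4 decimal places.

π = [0.2984, 0.2823, 0.4194]

Balance equations π_j = Σ_i π_i·P[i][j]:
  π_0 = 1/3·π_0 + 1/3·π_1 + 1/4·π_2
  π_1 = 1/12·π_0 + 5/12·π_1 + 1/3·π_2
  normalize: π_0 + π_1 + π_2 = 1
Solving the linear system gives exactly π = [37/124, 35/124, 13/31].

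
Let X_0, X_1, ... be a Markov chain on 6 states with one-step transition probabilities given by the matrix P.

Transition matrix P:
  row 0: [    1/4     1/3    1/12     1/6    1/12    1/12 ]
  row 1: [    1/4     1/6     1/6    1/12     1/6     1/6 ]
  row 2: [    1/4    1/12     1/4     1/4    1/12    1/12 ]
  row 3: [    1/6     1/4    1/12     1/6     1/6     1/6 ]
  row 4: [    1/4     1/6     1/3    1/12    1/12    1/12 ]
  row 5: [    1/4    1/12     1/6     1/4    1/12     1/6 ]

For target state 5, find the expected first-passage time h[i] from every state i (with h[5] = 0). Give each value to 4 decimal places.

h = [8.7188, 8.1631, 8.8189, 8.0530, 8.8919, 0.0000]

First-step conditioning: h[5] = 0; for i ≠ 5, h[i] = 1 + Σ_k P[i][k]·h[k].
  h[0] = 1 + 1/4·h[0] + 1/3·h[1] + 1/12·h[2] + 1/6·h[3] + 1/12·h[4]
  h[1] = 1 + 1/4·h[0] + 1/6·h[1] + 1/6·h[2] + 1/12·h[3] + 1/6·h[4]
  h[2] = 1 + 1/4·h[0] + 1/12·h[1] + 1/4·h[2] + 1/4·h[3] + 1/12·h[4]
  h[3] = 1 + 1/6·h[0] + 1/4·h[1] + 1/12·h[2] + 1/6·h[3] + 1/6·h[4]
  h[4] = 1 + 1/4·h[0] + 1/6·h[1] + 1/3·h[2] + 1/12·h[3] + 1/12·h[4]
Solving the 5×5 linear system over states ≠ 5 gives exactly h = [20899/2397, 1151/141, 21139/2397, 19303/2397, 21314/2397, 0] (h[5] = 0 is the target).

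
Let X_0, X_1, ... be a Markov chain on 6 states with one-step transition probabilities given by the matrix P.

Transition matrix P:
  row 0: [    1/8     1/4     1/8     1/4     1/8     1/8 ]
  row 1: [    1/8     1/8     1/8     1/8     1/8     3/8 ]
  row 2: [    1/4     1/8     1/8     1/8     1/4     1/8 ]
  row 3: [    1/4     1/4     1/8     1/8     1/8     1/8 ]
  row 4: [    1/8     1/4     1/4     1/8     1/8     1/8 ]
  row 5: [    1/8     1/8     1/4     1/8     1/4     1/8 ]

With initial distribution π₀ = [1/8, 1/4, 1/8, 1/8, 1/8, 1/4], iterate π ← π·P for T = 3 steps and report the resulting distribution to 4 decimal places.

π = [0.1643, 0.1848, 0.1672, 0.1455, 0.1672, 0.1709]

t=0: π = [0.1250, 0.2500, 0.1250, 0.1250, 0.1250, 0.2500]
t=1: π = [0.1563, 0.1719, 0.1719, 0.1406, 0.1719, 0.1875]
t=2: π = [0.1641, 0.1836, 0.1699, 0.1445, 0.1699, 0.1680]
t=3: π = [0.1643, 0.1848, 0.1672, 0.1455, 0.1672, 0.1709]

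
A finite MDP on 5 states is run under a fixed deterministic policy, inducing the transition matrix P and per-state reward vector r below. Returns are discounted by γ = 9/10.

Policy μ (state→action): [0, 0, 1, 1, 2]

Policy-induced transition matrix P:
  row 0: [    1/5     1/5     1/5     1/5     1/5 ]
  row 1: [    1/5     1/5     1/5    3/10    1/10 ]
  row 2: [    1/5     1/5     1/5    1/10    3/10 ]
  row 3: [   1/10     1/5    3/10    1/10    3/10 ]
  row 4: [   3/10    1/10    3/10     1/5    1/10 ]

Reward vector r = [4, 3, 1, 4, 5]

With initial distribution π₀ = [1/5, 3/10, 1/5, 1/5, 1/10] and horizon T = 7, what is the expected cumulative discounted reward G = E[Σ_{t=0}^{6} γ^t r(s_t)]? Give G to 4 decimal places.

G = 17.1631

t=0: π = [0.2000, 0.3000, 0.2000, 0.2000, 0.1000], E[r] = 3.2000, γ^t·E[r] = 3.200000, running G = 3.200000
t=1: π = [0.1900, 0.1900, 0.2300, 0.1900, 0.2000], E[r] = 3.3200, γ^t·E[r] = 2.988000, running G = 6.188000
t=2: π = [0.2010, 0.1800, 0.2390, 0.1770, 0.2030], E[r] = 3.3060, γ^t·E[r] = 2.677860, running G = 8.865860
t=3: π = [0.2026, 0.1797, 0.2380, 0.1764, 0.2033], E[r] = 3.3096, γ^t·E[r] = 2.412698, running G = 11.278558
t=4: π = [0.2027, 0.1797, 0.2380, 0.1765, 0.2031], E[r] = 3.3096, γ^t·E[r] = 2.171402, running G = 13.449961
t=5: π = [0.2027, 0.1797, 0.2380, 0.1765, 0.2032], E[r] = 3.3096, γ^t·E[r] = 1.954275, running G = 15.404236
t=6: π = [0.2027, 0.1797, 0.2380, 0.1765, 0.2032], E[r] = 3.3096, γ^t·E[r] = 1.758843, running G = 17.163079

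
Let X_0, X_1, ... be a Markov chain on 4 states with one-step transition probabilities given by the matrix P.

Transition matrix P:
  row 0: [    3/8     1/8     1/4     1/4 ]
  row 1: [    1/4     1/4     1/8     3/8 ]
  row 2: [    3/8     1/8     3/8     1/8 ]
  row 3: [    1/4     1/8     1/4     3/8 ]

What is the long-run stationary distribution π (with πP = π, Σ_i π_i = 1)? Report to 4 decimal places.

Balance equations π_j = Σ_i π_i·P[i][j]:
  π_0 = 3/8·π_0 + 1/4·π_1 + 3/8·π_2 + 1/4·π_3
  π_1 = 1/8·π_0 + 1/4·π_1 + 1/8·π_2 + 1/8·π_3
  π_2 = 1/4·π_0 + 1/8·π_1 + 3/8·π_2 + 1/4·π_3
  normalize: π_0 + π_1 + π_2 + π_3 = 1
Solving the linear system gives exactly π = [111/343, 1/7, 13/49, 92/343].

π = [0.3236, 0.1429, 0.2653, 0.2682]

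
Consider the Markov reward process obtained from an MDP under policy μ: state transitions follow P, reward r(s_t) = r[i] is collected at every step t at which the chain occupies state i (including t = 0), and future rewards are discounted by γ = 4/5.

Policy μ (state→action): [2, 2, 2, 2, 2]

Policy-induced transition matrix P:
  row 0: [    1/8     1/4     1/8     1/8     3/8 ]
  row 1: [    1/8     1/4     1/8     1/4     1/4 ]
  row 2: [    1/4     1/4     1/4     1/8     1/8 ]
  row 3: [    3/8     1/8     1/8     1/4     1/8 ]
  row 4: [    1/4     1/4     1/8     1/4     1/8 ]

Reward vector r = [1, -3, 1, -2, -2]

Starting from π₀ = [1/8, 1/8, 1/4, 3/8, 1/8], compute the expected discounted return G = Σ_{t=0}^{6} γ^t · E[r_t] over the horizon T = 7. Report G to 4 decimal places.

t=0: π = [0.1250, 0.1250, 0.2500, 0.3750, 0.1250], E[r] = -1.0000, γ^t·E[r] = -1.000000, running G = -1.000000
t=1: π = [0.2656, 0.2031, 0.1563, 0.2031, 0.1719], E[r] = -0.9375, γ^t·E[r] = -0.750000, running G = -1.750000
t=2: π = [0.2168, 0.2246, 0.1445, 0.1973, 0.2168], E[r] = -1.1406, γ^t·E[r] = -0.730000, running G = -2.480000
t=3: π = [0.2195, 0.2253, 0.1431, 0.2048, 0.2073], E[r] = -1.1377, γ^t·E[r] = -0.582500, running G = -3.062500
t=4: π = [0.2200, 0.2244, 0.1429, 0.2047, 0.2080], E[r] = -1.1357, γ^t·E[r] = -0.465200, running G = -3.527700
t=5: π = [0.2200, 0.2244, 0.1429, 0.2046, 0.2080], E[r] = -1.1357, γ^t·E[r] = -0.372155, running G = -3.899855
t=6: π = [0.2200, 0.2244, 0.1429, 0.2046, 0.2081], E[r] = -1.1358, γ^t·E[r] = -0.297737, running G = -4.197592

G = -4.1976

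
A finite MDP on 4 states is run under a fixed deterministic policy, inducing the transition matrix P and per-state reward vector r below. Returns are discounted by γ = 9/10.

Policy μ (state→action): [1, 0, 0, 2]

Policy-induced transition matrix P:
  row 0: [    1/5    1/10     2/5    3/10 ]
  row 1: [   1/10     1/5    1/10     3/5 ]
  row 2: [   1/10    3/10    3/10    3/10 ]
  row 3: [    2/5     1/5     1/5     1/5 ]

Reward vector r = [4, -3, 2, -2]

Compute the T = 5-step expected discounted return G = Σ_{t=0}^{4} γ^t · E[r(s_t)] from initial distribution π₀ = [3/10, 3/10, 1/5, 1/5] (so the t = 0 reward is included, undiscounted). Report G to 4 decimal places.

t=0: π = [0.3000, 0.3000, 0.2000, 0.2000], E[r] = 0.3000, γ^t·E[r] = 0.300000, running G = 0.300000
t=1: π = [0.1900, 0.1900, 0.2500, 0.3700], E[r] = -0.0500, γ^t·E[r] = -0.045000, running G = 0.255000
t=2: π = [0.2300, 0.2060, 0.2440, 0.3200], E[r] = 0.1500, γ^t·E[r] = 0.121500, running G = 0.376500
t=3: π = [0.2190, 0.2014, 0.2498, 0.3298], E[r] = 0.1118, γ^t·E[r] = 0.081502, running G = 0.458002
t=4: π = [0.2208, 0.2031, 0.2486, 0.3274], E[r] = 0.1165, γ^t·E[r] = 0.076449, running G = 0.534451

G = 0.5345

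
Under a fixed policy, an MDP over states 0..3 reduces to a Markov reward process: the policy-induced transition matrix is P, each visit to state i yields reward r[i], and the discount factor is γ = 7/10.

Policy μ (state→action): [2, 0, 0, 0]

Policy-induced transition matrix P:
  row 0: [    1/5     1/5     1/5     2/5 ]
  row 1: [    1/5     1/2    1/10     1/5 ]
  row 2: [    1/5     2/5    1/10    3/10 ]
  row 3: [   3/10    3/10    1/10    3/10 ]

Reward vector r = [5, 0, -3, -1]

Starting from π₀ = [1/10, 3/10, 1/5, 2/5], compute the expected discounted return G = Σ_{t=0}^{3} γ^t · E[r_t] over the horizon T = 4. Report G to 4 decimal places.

G = 0.3162

t=0: π = [0.1000, 0.3000, 0.2000, 0.4000], E[r] = -0.5000, γ^t·E[r] = -0.500000, running G = -0.500000
t=1: π = [0.2400, 0.3700, 0.1100, 0.2800], E[r] = 0.5900, γ^t·E[r] = 0.413000, running G = -0.087000
t=2: π = [0.2280, 0.3610, 0.1240, 0.2870], E[r] = 0.4810, γ^t·E[r] = 0.235690, running G = 0.148690
t=3: π = [0.2287, 0.3618, 0.1228, 0.2867], E[r] = 0.4884, γ^t·E[r] = 0.167521, running G = 0.316211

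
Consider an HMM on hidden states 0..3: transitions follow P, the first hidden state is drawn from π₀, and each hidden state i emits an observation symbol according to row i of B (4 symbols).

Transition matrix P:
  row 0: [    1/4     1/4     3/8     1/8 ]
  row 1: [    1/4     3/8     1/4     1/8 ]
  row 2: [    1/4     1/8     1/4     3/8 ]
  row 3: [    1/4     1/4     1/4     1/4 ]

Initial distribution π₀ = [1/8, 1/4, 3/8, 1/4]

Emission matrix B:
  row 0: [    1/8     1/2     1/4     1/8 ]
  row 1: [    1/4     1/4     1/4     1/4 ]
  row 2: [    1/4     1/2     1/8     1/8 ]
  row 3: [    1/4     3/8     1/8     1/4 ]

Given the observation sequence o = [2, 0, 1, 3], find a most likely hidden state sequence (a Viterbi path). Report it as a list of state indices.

t=0: δ = [3.125e-02, 6.250e-02, 4.688e-02, 3.125e-02]  (obs o_0=2)
t=1: δ = [1.953e-03, 5.859e-03, 3.906e-03, 4.395e-03]  ψ = [1, 1, 1, 2]  (obs o_1=0)
t=2: δ = [7.324e-04, 5.493e-04, 7.324e-04, 5.493e-04]  ψ = [1, 1, 1, 2]  (obs o_2=1)
t=3: δ = [2.289e-05, 5.150e-05, 3.433e-05, 6.866e-05]  ψ = [0, 1, 0, 2]  (obs o_3=3)
backtrack: best end state = 3; path = [1, 1, 2, 3]

path = [1, 1, 2, 3]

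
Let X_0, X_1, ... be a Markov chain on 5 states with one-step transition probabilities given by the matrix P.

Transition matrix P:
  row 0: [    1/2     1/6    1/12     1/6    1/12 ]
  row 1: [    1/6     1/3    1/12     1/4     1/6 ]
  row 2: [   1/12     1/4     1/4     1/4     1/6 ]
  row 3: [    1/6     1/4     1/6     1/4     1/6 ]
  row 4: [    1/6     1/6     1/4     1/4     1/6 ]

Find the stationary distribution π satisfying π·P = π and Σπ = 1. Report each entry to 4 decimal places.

Balance equations π_j = Σ_i π_i·P[i][j]:
  π_0 = 1/2·π_0 + 1/6·π_1 + 1/12·π_2 + 1/6·π_3 + 1/6·π_4
  π_1 = 1/6·π_0 + 1/3·π_1 + 1/4·π_2 + 1/4·π_3 + 1/6·π_4
  π_2 = 1/12·π_0 + 1/12·π_1 + 1/4·π_2 + 1/6·π_3 + 1/4·π_4
  π_3 = 1/6·π_0 + 1/4·π_1 + 1/4·π_2 + 1/4·π_3 + 1/4·π_4
  normalize: π_0 + π_1 + π_2 + π_3 + π_4 = 1
Solving the linear system gives exactly π = [221/957, 2737/11484, 146/957, 1325/5742, 1693/11484].

π = [0.2309, 0.2383, 0.1526, 0.2308, 0.1474]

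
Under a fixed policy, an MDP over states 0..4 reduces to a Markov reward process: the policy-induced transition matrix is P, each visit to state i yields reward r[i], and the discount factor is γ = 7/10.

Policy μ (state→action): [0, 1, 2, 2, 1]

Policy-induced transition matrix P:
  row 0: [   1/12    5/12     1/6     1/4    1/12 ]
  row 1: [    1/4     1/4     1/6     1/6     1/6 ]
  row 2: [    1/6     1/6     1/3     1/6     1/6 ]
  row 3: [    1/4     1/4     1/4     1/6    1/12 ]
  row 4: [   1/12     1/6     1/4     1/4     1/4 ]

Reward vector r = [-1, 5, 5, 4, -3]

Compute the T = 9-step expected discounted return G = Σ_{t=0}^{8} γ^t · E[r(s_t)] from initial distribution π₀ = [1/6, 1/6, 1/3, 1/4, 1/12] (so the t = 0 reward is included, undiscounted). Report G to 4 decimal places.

G = 8.7606

t=0: π = [0.1667, 0.1667, 0.3333, 0.2500, 0.0833], E[r] = 3.0833, γ^t·E[r] = 3.083333, running G = 3.083333
t=1: π = [0.1806, 0.2431, 0.2500, 0.1875, 0.1389], E[r] = 2.6181, γ^t·E[r] = 1.832639, running G = 4.915972
t=2: π = [0.1759, 0.2477, 0.2355, 0.1933, 0.1476], E[r] = 2.5706, γ^t·E[r] = 1.259595, running G = 6.175567
t=3: π = [0.1765, 0.2474, 0.2343, 0.1936, 0.1482], E[r] = 2.5621, γ^t·E[r] = 0.878789, running G = 7.054356
t=4: π = [0.1764, 0.2475, 0.2342, 0.1937, 0.1482], E[r] = 2.5627, γ^t·E[r] = 0.615301, running G = 7.669656
t=5: π = [0.1764, 0.2475, 0.2342, 0.1937, 0.1482], E[r] = 2.5625, γ^t·E[r] = 0.430686, running G = 8.100342
t=6: π = [0.1764, 0.2475, 0.2342, 0.1937, 0.1482], E[r] = 2.5626, γ^t·E[r] = 0.301484, running G = 8.401826
t=7: π = [0.1764, 0.2475, 0.2342, 0.1937, 0.1482], E[r] = 2.5626, γ^t·E[r] = 0.211038, running G = 8.612864
t=8: π = [0.1764, 0.2475, 0.2342, 0.1937, 0.1482], E[r] = 2.5626, γ^t·E[r] = 0.147727, running G = 8.760591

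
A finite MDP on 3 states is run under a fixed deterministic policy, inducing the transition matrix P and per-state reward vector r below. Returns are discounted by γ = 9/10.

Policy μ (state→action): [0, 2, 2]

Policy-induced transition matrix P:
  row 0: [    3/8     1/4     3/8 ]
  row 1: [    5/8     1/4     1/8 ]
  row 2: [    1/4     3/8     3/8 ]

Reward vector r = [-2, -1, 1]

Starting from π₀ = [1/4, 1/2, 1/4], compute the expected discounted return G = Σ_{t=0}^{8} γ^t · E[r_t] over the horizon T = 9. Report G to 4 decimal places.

t=0: π = [0.2500, 0.5000, 0.2500], E[r] = -0.7500, γ^t·E[r] = -0.750000, running G = -0.750000
t=1: π = [0.4688, 0.2813, 0.2500], E[r] = -0.9688, γ^t·E[r] = -0.871875, running G = -1.621875
t=2: π = [0.4141, 0.2813, 0.3047], E[r] = -0.8047, γ^t·E[r] = -0.651797, running G = -2.273672
t=3: π = [0.4072, 0.2881, 0.3047], E[r] = -0.7979, γ^t·E[r] = -0.581634, running G = -2.855306
t=4: π = [0.4089, 0.2881, 0.3030], E[r] = -0.8030, γ^t·E[r] = -0.526834, running G = -3.382140
t=5: π = [0.4091, 0.2879, 0.3030], E[r] = -0.8032, γ^t·E[r] = -0.474277, running G = -3.856417
t=6: π = [0.4091, 0.2879, 0.3030], E[r] = -0.8030, γ^t·E[r] = -0.426764, running G = -4.283181
t=7: π = [0.4091, 0.2879, 0.3030], E[r] = -0.8030, γ^t·E[r] = -0.384084, running G = -4.667265
t=8: π = [0.4091, 0.2879, 0.3030], E[r] = -0.8030, γ^t·E[r] = -0.345678, running G = -5.012944

G = -5.0129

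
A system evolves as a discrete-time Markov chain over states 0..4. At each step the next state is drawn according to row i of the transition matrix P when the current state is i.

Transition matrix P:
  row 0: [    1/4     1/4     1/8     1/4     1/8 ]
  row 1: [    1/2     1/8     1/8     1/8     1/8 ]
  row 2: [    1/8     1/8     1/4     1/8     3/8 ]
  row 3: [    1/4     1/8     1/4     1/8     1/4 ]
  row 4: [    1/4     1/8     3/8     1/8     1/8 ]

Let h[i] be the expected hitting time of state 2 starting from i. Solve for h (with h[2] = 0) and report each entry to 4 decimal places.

h = [5.4000, 5.4833, 0.0000, 4.6500, 4.1333]

First-step conditioning: h[2] = 0; for i ≠ 2, h[i] = 1 + Σ_k P[i][k]·h[k].
  h[0] = 1 + 1/4·h[0] + 1/4·h[1] + 1/4·h[3] + 1/8·h[4]
  h[1] = 1 + 1/2·h[0] + 1/8·h[1] + 1/8·h[3] + 1/8·h[4]
  h[3] = 1 + 1/4·h[0] + 1/8·h[1] + 1/8·h[3] + 1/4·h[4]
  h[4] = 1 + 1/4·h[0] + 1/8·h[1] + 1/8·h[3] + 1/8·h[4]
Solving the 4×4 linear system over states ≠ 2 gives exactly h = [27/5, 329/60, 0, 93/20, 62/15] (h[2] = 0 is the target).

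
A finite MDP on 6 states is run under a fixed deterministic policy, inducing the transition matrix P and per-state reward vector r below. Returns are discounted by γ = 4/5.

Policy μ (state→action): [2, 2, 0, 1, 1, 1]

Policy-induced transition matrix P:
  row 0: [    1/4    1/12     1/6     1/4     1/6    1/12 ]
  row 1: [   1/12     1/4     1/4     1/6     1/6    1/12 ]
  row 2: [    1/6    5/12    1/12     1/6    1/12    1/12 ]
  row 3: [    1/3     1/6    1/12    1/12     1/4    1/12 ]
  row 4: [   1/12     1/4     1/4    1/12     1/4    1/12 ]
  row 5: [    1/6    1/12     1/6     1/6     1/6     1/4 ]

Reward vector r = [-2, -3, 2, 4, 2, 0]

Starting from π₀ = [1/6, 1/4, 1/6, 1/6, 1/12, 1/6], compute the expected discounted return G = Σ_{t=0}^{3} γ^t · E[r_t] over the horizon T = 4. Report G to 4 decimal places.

t=0: π = [0.1667, 0.2500, 0.1667, 0.1667, 0.0833, 0.1667], E[r] = 0.0833, γ^t·E[r] = 0.083333, running G = 0.083333
t=1: π = [0.1806, 0.2083, 0.1667, 0.1597, 0.1736, 0.1111], E[r] = 0.3333, γ^t·E[r] = 0.266667, running G = 0.350000
t=2: π = [0.1765, 0.2159, 0.1713, 0.1539, 0.1806, 0.1019], E[r] = 0.3189, γ^t·E[r] = 0.204074, running G = 0.554074
t=3: π = [0.1740, 0.2193, 0.1726, 0.1535, 0.1803, 0.1003], E[r] = 0.3138, γ^t·E[r] = 0.160642, running G = 0.714716

G = 0.7147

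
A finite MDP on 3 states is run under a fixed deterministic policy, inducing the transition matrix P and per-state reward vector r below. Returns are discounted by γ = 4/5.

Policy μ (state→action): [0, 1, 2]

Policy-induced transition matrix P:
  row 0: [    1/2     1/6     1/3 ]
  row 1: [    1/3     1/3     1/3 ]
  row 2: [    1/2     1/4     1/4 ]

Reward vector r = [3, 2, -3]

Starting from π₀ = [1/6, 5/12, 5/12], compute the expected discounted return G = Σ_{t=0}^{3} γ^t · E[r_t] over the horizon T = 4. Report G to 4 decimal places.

t=0: π = [0.1667, 0.4167, 0.4167], E[r] = 0.0833, γ^t·E[r] = 0.083333, running G = 0.083333
t=1: π = [0.4306, 0.2708, 0.2986], E[r] = 0.9375, γ^t·E[r] = 0.750000, running G = 0.833333
t=2: π = [0.4549, 0.2367, 0.3084], E[r] = 0.9126, γ^t·E[r] = 0.584074, running G = 1.417407
t=3: π = [0.4606, 0.2318, 0.3076], E[r] = 0.9224, γ^t·E[r] = 0.472272, running G = 1.889679

G = 1.8897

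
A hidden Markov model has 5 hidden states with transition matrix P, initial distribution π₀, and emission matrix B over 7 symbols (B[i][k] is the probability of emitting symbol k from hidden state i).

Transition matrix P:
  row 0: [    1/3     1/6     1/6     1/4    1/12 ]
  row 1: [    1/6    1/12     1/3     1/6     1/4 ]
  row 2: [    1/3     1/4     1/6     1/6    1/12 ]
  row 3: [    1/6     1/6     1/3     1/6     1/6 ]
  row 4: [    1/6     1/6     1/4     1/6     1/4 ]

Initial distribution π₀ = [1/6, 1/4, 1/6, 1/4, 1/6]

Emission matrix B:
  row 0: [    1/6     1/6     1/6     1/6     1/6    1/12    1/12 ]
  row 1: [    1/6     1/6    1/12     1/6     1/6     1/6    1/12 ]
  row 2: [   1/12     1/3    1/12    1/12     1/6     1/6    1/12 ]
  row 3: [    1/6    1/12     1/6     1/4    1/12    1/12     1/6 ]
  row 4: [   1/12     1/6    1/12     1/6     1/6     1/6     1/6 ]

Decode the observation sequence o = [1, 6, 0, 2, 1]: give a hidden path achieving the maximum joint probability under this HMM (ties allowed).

t=0: δ = [2.778e-02, 4.167e-02, 5.556e-02, 2.083e-02, 2.778e-02]  (obs o_0=1)
t=1: δ = [1.543e-03, 1.157e-03, 1.157e-03, 1.543e-03, 1.736e-03]  ψ = [2, 2, 1, 2, 1]  (obs o_1=6)
t=2: δ = [8.573e-05, 4.823e-05, 4.287e-05, 6.430e-05, 3.617e-05]  ψ = [0, 2, 3, 0, 4]  (obs o_2=0)
t=3: δ = [4.763e-06, 1.191e-06, 1.786e-06, 3.572e-06, 1.005e-06]  ψ = [0, 0, 3, 0, 1]  (obs o_3=2)
t=4: δ = [2.646e-07, 1.323e-07, 3.969e-07, 9.923e-08, 9.923e-08]  ψ = [0, 0, 3, 0, 3]  (obs o_4=1)
backtrack: best end state = 2; path = [2, 0, 0, 3, 2]

path = [2, 0, 0, 3, 2]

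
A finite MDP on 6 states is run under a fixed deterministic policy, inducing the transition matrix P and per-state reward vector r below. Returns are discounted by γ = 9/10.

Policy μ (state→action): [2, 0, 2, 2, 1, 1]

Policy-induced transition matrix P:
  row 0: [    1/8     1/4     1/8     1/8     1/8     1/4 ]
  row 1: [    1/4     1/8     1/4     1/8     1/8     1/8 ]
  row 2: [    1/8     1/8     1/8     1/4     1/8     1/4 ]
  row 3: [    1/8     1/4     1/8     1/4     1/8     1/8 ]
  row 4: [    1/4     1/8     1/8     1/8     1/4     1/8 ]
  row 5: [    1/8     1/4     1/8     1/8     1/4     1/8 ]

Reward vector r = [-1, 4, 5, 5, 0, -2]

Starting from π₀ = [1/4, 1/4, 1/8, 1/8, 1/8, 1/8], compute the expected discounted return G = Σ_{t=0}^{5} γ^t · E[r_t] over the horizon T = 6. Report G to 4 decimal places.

t=0: π = [0.2500, 0.2500, 0.1250, 0.1250, 0.1250, 0.1250], E[r] = 1.7500, γ^t·E[r] = 1.750000, running G = 1.750000
t=1: π = [0.1719, 0.1875, 0.1563, 0.1563, 0.1563, 0.1719], E[r] = 1.7969, γ^t·E[r] = 1.617188, running G = 3.367188
t=2: π = [0.1680, 0.1875, 0.1484, 0.1641, 0.1660, 0.1660], E[r] = 1.8125, γ^t·E[r] = 1.468125, running G = 4.835313
t=3: π = [0.1692, 0.1873, 0.1484, 0.1641, 0.1665, 0.1646], E[r] = 1.8132, γ^t·E[r] = 1.321846, running G = 6.157159
t=4: π = [0.1692, 0.1872, 0.1484, 0.1641, 0.1664, 0.1647], E[r] = 1.8126, γ^t·E[r] = 1.189261, running G = 7.346420
t=5: π = [0.1692, 0.1872, 0.1484, 0.1641, 0.1664, 0.1647], E[r] = 1.8127, γ^t·E[r] = 1.070378, running G = 8.416798

G = 8.4168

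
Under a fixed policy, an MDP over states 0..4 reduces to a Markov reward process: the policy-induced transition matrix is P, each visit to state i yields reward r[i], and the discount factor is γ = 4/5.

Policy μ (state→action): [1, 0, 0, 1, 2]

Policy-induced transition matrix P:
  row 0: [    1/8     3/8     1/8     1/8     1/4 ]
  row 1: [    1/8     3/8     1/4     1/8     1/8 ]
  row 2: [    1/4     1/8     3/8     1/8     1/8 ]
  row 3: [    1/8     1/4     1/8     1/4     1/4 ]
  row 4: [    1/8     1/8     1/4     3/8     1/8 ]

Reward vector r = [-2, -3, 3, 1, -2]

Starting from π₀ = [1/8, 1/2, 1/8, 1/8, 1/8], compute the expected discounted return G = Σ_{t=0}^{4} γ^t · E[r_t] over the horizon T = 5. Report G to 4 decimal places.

t=0: π = [0.1250, 0.5000, 0.1250, 0.1250, 0.1250], E[r] = -1.5000, γ^t·E[r] = -1.500000, running G = -1.500000
t=1: π = [0.1406, 0.2969, 0.2344, 0.1719, 0.1563], E[r] = -0.6094, γ^t·E[r] = -0.487500, running G = -1.987500
t=2: π = [0.1543, 0.2559, 0.2402, 0.1855, 0.1641], E[r] = -0.4980, γ^t·E[r] = -0.318750, running G = -2.306250
t=3: π = [0.1550, 0.2507, 0.2375, 0.1892, 0.1675], E[r] = -0.4954, γ^t·E[r] = -0.253625, running G = -2.559875
t=4: π = [0.1547, 0.2501, 0.2367, 0.1905, 0.1680], E[r] = -0.4952, γ^t·E[r] = -0.202838, running G = -2.762713

G = -2.7627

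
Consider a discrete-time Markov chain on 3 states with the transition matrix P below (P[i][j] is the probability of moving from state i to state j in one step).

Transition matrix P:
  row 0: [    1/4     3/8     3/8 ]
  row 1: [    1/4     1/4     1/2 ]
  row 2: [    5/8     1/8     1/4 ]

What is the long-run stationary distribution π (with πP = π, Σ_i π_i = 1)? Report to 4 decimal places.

Balance equations π_j = Σ_i π_i·P[i][j]:
  π_0 = 1/4·π_0 + 1/4·π_1 + 5/8·π_2
  π_1 = 3/8·π_0 + 1/4·π_1 + 1/8·π_2
  normalize: π_0 + π_1 + π_2 = 1
Solving the linear system gives exactly π = [32/83, 21/83, 30/83].

π = [0.3855, 0.2530, 0.3614]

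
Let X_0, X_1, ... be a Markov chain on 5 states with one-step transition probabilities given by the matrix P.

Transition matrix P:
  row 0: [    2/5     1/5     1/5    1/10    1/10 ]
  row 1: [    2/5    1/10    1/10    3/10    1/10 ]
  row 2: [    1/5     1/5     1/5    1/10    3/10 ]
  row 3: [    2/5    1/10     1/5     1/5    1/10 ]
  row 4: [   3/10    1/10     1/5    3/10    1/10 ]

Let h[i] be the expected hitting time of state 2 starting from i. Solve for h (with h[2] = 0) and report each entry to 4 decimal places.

First-step conditioning: h[2] = 0; for i ≠ 2, h[i] = 1 + Σ_k P[i][k]·h[k].
  h[0] = 1 + 2/5·h[0] + 1/5·h[1] + 1/10·h[3] + 1/10·h[4]
  h[1] = 1 + 2/5·h[0] + 1/10·h[1] + 3/10·h[3] + 1/10·h[4]
  h[3] = 1 + 2/5·h[0] + 1/10·h[1] + 1/5·h[3] + 1/10·h[4]
  h[4] = 1 + 3/10·h[0] + 1/10·h[1] + 3/10·h[3] + 1/10·h[4]
Solving the 4×4 linear system over states ≠ 2 gives exactly h = [10100/1861, 11000/1861, 0, 10000/1861, 9990/1861] (h[2] = 0 is the target).

h = [5.4272, 5.9108, 0.0000, 5.3735, 5.3681]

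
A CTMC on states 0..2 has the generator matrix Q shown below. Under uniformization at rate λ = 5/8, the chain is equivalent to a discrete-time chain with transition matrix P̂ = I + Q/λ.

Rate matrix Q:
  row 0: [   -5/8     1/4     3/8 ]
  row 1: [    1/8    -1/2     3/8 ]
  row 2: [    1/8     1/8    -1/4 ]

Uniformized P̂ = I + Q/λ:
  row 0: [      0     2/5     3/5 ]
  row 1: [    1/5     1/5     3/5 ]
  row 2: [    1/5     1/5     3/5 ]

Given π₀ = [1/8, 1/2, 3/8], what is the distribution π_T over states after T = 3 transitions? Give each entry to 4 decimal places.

t=0: π = [0.1250, 0.5000, 0.3750]
t=1: π = [0.1750, 0.2250, 0.6000]
t=2: π = [0.1650, 0.2350, 0.6000]
t=3: π = [0.1670, 0.2330, 0.6000]

π = [0.1670, 0.2330, 0.6000]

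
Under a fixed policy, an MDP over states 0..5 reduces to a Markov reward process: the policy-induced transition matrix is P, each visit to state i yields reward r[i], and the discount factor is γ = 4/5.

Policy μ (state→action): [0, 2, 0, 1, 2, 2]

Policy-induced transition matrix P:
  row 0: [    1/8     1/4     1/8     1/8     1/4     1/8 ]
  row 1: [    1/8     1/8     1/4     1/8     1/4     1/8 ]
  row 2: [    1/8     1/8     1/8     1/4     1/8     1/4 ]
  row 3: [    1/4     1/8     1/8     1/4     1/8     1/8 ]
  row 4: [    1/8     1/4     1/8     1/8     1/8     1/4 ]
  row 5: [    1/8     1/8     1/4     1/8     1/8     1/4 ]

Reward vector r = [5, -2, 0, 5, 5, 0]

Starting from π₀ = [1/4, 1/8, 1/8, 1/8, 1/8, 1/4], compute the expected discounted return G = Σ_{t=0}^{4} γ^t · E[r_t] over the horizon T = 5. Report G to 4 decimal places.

t=0: π = [0.2500, 0.1250, 0.1250, 0.1250, 0.1250, 0.2500], E[r] = 2.2500, γ^t·E[r] = 2.250000, running G = 2.250000
t=1: π = [0.1406, 0.1719, 0.1719, 0.1563, 0.1719, 0.1875], E[r] = 2.0000, γ^t·E[r] = 1.600000, running G = 3.850000
t=2: π = [0.1445, 0.1641, 0.1699, 0.1660, 0.1641, 0.1914], E[r] = 2.0449, γ^t·E[r] = 1.308750, running G = 5.158750
t=3: π = [0.1458, 0.1636, 0.1694, 0.1670, 0.1636, 0.1907], E[r] = 2.0544, γ^t·E[r] = 1.051875, running G = 6.210625
t=4: π = [0.1459, 0.1637, 0.1693, 0.1671, 0.1637, 0.1905], E[r] = 2.0556, γ^t·E[r] = 0.841988, running G = 7.052613

G = 7.0526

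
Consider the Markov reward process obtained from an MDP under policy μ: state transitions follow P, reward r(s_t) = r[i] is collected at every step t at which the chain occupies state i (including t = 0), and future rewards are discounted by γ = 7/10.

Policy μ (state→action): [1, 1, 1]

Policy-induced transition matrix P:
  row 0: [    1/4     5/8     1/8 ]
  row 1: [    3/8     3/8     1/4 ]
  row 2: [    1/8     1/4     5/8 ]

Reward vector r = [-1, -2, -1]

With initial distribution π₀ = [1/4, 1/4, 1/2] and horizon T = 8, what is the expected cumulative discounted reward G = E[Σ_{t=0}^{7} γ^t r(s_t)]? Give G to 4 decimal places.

G = -4.2125

t=0: π = [0.2500, 0.2500, 0.5000], E[r] = -1.2500, γ^t·E[r] = -1.250000, running G = -1.250000
t=1: π = [0.2188, 0.3750, 0.4063], E[r] = -1.3750, γ^t·E[r] = -0.962500, running G = -2.212500
t=2: π = [0.2461, 0.3789, 0.3750], E[r] = -1.3789, γ^t·E[r] = -0.675664, running G = -2.888164
t=3: π = [0.2505, 0.3896, 0.3599], E[r] = -1.3896, γ^t·E[r] = -0.476649, running G = -3.364813
t=4: π = [0.2537, 0.3926, 0.3536], E[r] = -1.3926, γ^t·E[r] = -0.334373, running G = -3.699186
t=5: π = [0.2549, 0.3942, 0.3509], E[r] = -1.3942, γ^t·E[r] = -0.234328, running G = -3.933514
t=6: π = [0.2554, 0.3949, 0.3497], E[r] = -1.3949, γ^t·E[r] = -0.164103, running G = -4.097617
t=7: π = [0.2556, 0.3951, 0.3492], E[r] = -1.3951, γ^t·E[r] = -0.114896, running G = -4.212513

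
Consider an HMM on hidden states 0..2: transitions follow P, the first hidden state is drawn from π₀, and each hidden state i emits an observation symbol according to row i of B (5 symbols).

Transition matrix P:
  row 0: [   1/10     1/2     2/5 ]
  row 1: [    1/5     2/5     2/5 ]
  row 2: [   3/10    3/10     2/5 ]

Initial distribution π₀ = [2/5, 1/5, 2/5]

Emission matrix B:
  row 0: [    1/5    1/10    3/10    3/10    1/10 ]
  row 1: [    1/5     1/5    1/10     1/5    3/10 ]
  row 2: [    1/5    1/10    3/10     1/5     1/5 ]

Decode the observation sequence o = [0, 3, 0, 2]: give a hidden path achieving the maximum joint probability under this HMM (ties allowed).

path = [2, 0, 1, 2]

t=0: δ = [8.000e-02, 4.000e-02, 8.000e-02]  (obs o_0=0)
t=1: δ = [7.200e-03, 8.000e-03, 6.400e-03]  ψ = [2, 0, 0]  (obs o_1=3)
t=2: δ = [3.840e-04, 7.200e-04, 6.400e-04]  ψ = [2, 0, 1]  (obs o_2=0)
t=3: δ = [5.760e-05, 2.880e-05, 8.640e-05]  ψ = [2, 1, 1]  (obs o_3=2)
backtrack: best end state = 2; path = [2, 0, 1, 2]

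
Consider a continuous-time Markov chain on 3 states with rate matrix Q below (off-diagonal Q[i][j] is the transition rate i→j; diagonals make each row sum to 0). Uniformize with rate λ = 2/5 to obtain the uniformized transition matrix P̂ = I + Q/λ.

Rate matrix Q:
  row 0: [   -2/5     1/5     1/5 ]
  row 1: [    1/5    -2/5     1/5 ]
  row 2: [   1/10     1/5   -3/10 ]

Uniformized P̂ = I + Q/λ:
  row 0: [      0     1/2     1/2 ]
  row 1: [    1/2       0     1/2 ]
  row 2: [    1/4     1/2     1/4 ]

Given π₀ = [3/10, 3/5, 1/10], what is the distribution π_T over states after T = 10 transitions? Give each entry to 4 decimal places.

t=0: π = [0.3000, 0.6000, 0.1000]
t=1: π = [0.3250, 0.2000, 0.4750]
t=2: π = [0.2188, 0.4000, 0.3813]
t=3: π = [0.2953, 0.3000, 0.4047]
t=4: π = [0.2512, 0.3500, 0.3988]
t=5: π = [0.2747, 0.3250, 0.4003]
t=6: π = [0.2626, 0.3375, 0.3999]
t=7: π = [0.2687, 0.3313, 0.4000]
t=8: π = [0.2656, 0.3344, 0.4000]
t=9: π = [0.2672, 0.3328, 0.4000]
t=10: π = [0.2664, 0.3336, 0.4000]

π = [0.2664, 0.3336, 0.4000]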